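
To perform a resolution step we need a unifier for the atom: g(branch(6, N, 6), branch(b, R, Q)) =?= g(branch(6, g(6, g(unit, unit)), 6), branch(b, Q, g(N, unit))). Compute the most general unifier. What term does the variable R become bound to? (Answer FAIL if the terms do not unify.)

Decompose g/2: branch(6, N, 6) =?= branch(6, g(6, g(unit, unit)), 6),  branch(b, R, Q) =?= branch(b, Q, g(N, unit)).
Decompose branch/3: 6 =?= 6,  N =?= g(6, g(unit, unit)),  6 =?= 6.
Delete trivial equation 6 =?= 6.
Bind N := g(6, g(unit, unit)); substituting into the one remaining equation that mentions N gives: branch(b, R, Q) =?= branch(b, Q, g(g(6, g(unit, unit)), unit)).
Delete trivial equation 6 =?= 6.
Decompose branch/3: b =?= b,  R =?= Q,  Q =?= g(g(6, g(unit, unit)), unit).
Delete trivial equation b =?= b.
Bind R := Q; no other remaining equation mentions R.
Bind Q := g(g(6, g(unit, unit)), unit). Substituting into the earlier binding gives R := g(g(6, g(unit, unit)), unit).
MGU = { N := g(6, g(unit, unit)), R := g(g(6, g(unit, unit)), unit), Q := g(g(6, g(unit, unit)), unit) }, so R := g(g(6, g(unit, unit)), unit).

g(g(6, g(unit, unit)), unit)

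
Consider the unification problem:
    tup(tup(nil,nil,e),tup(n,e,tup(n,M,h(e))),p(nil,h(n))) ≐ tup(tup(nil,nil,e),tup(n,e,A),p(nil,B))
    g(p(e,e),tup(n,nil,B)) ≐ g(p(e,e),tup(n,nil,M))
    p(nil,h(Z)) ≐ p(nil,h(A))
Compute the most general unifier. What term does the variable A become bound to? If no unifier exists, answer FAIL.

tup(n,h(n),h(e))

Decompose tup/3: tup(nil,nil,e) ≐ tup(nil,nil,e),  tup(n,e,tup(n,M,h(e))) ≐ tup(n,e,A),  p(nil,h(n)) ≐ p(nil,B).
Delete trivial equation tup(nil,nil,e) ≐ tup(nil,nil,e).
Decompose tup/3: n ≐ n,  e ≐ e,  tup(n,M,h(e)) ≐ A.
Delete trivial equation n ≐ n.
Delete trivial equation e ≐ e.
Bind A := tup(n,M,h(e)); substituting into the one remaining equation that mentions A gives: p(nil,h(Z)) ≐ p(nil,h(tup(n,M,h(e)))).
Decompose p/2: nil ≐ nil,  h(n) ≐ B.
Delete trivial equation nil ≐ nil.
Bind B := h(n); substituting into the one remaining equation that mentions B gives: g(p(e,e),tup(n,nil,h(n))) ≐ g(p(e,e),tup(n,nil,M)).
Decompose g/2: p(e,e) ≐ p(e,e),  tup(n,nil,h(n)) ≐ tup(n,nil,M).
Delete trivial equation p(e,e) ≐ p(e,e).
Decompose tup/3: n ≐ n,  nil ≐ nil,  h(n) ≐ M.
Delete trivial equation n ≐ n.
Delete trivial equation nil ≐ nil.
Bind M := h(n); substituting into the remaining equation gives: p(nil,h(Z)) ≐ p(nil,h(tup(n,h(n),h(e)))). Substituting into the earlier binding gives A := tup(n,h(n),h(e)).
Decompose p/2: nil ≐ nil,  h(Z) ≐ h(tup(n,h(n),h(e))).
Delete trivial equation nil ≐ nil.
Decompose h/1: Z ≐ tup(n,h(n),h(e)).
Bind Z := tup(n,h(n),h(e)).
MGU = { A -> tup(n,h(n),h(e)), B -> h(n), M -> h(n), Z -> tup(n,h(n),h(e)) }, so A -> tup(n,h(n),h(e)).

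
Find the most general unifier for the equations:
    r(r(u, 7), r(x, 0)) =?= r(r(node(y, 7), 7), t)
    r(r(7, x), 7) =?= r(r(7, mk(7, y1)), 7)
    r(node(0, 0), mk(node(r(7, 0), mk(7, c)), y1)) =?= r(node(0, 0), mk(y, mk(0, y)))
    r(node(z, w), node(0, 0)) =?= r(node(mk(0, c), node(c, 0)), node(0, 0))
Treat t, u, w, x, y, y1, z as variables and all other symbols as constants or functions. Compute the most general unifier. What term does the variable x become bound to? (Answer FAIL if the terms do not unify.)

mk(7, mk(0, node(r(7, 0), mk(7, c))))

Decompose r/2: r(u, 7) =?= r(node(y, 7), 7),  r(x, 0) =?= t.
Decompose r/2: u =?= node(y, 7),  7 =?= 7.
Bind u := node(y, 7); no other remaining equation mentions u.
Delete trivial equation 7 =?= 7.
Bind t := r(x, 0); no other remaining equation mentions t.
Decompose r/2: r(7, x) =?= r(7, mk(7, y1)),  7 =?= 7.
Decompose r/2: 7 =?= 7,  x =?= mk(7, y1).
Delete trivial equation 7 =?= 7.
Bind x := mk(7, y1); no other remaining equation mentions x. Substituting into the earlier binding gives t := r(mk(7, y1), 0).
Delete trivial equation 7 =?= 7.
Decompose r/2: node(0, 0) =?= node(0, 0),  mk(node(r(7, 0), mk(7, c)), y1) =?= mk(y, mk(0, y)).
Delete trivial equation node(0, 0) =?= node(0, 0).
Decompose mk/2: node(r(7, 0), mk(7, c)) =?= y,  y1 =?= mk(0, y).
Bind y := node(r(7, 0), mk(7, c)); substituting into the one remaining equation that mentions y gives: y1 =?= mk(0, node(r(7, 0), mk(7, c))). Substituting into the earlier binding gives u := node(node(r(7, 0), mk(7, c)), 7).
Bind y1 := mk(0, node(r(7, 0), mk(7, c))); no other remaining equation mentions y1. Substituting into the earlier bindings gives t := r(mk(7, mk(0, node(r(7, 0), mk(7, c)))), 0), x := mk(7, mk(0, node(r(7, 0), mk(7, c)))).
Decompose r/2: node(z, w) =?= node(mk(0, c), node(c, 0)),  node(0, 0) =?= node(0, 0).
Decompose node/2: z =?= mk(0, c),  w =?= node(c, 0).
Bind z := mk(0, c); no other remaining equation mentions z.
Bind w := node(c, 0); no other remaining equation mentions w.
Delete trivial equation node(0, 0) =?= node(0, 0).
MGU = { u ↦ node(node(r(7, 0), mk(7, c)), 7), t ↦ r(mk(7, mk(0, node(r(7, 0), mk(7, c)))), 0), x ↦ mk(7, mk(0, node(r(7, 0), mk(7, c)))), y ↦ node(r(7, 0), mk(7, c)), y1 ↦ mk(0, node(r(7, 0), mk(7, c))), z ↦ mk(0, c), w ↦ node(c, 0) }, so x ↦ mk(7, mk(0, node(r(7, 0), mk(7, c)))).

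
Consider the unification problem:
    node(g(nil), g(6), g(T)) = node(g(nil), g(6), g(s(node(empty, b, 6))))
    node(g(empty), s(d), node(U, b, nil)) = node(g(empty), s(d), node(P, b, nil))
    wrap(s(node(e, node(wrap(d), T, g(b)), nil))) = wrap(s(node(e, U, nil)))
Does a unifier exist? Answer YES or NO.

YES

Decompose node/3: g(nil) = g(nil),  g(6) = g(6),  g(T) = g(s(node(empty, b, 6))).
Delete trivial equation g(nil) = g(nil).
Delete trivial equation g(6) = g(6).
Decompose g/1: T = s(node(empty, b, 6)).
Bind T := s(node(empty, b, 6)); substituting into the one remaining equation that mentions T gives: wrap(s(node(e, node(wrap(d), s(node(empty, b, 6)), g(b)), nil))) = wrap(s(node(e, U, nil))).
Decompose node/3: g(empty) = g(empty),  s(d) = s(d),  node(U, b, nil) = node(P, b, nil).
Delete trivial equation g(empty) = g(empty).
Delete trivial equation s(d) = s(d).
Decompose node/3: U = P,  b = b,  nil = nil.
Bind U := P; substituting into the one remaining equation that mentions U gives: wrap(s(node(e, node(wrap(d), s(node(empty, b, 6)), g(b)), nil))) = wrap(s(node(e, P, nil))).
Delete trivial equation b = b.
Delete trivial equation nil = nil.
Decompose wrap/1: s(node(e, node(wrap(d), s(node(empty, b, 6)), g(b)), nil)) = s(node(e, P, nil)).
Decompose s/1: node(e, node(wrap(d), s(node(empty, b, 6)), g(b)), nil) = node(e, P, nil).
Decompose node/3: e = e,  node(wrap(d), s(node(empty, b, 6)), g(b)) = P,  nil = nil.
Delete trivial equation e = e.
Bind P := node(wrap(d), s(node(empty, b, 6)), g(b)); no other remaining equation mentions P. Substituting into the earlier binding gives U := node(wrap(d), s(node(empty, b, 6)), g(b)).
Delete trivial equation nil = nil.
No equations remain and no clash or occurs-check failure arose, so a unifier exists.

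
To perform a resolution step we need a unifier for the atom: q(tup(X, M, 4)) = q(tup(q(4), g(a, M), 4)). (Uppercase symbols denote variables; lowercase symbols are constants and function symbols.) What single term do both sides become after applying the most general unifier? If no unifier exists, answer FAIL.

Decompose q/1: tup(X, M, 4) = tup(q(4), g(a, M), 4).
Decompose tup/3: X = q(4),  M = g(a, M),  4 = 4.
Bind X := q(4); no other remaining equation mentions X.
Occurs check fails: M occurs in g(a, M); the equation M = g(a, M) has no finite solution.

FAIL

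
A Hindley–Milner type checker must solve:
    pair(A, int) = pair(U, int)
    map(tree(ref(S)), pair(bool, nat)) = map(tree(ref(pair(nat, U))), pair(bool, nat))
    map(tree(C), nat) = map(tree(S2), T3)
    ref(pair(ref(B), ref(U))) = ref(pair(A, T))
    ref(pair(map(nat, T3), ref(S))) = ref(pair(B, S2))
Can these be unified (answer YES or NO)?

Decompose pair/2: A = U,  int = int.
Bind A := U; substituting into the one remaining equation that mentions A gives: ref(pair(ref(B), ref(U))) = ref(pair(U, T)).
Delete trivial equation int = int.
Decompose map/2: tree(ref(S)) = tree(ref(pair(nat, U))),  pair(bool, nat) = pair(bool, nat).
Decompose tree/1: ref(S) = ref(pair(nat, U)).
Decompose ref/1: S = pair(nat, U).
Bind S := pair(nat, U); substituting into the one remaining equation that mentions S gives: ref(pair(map(nat, T3), ref(pair(nat, U)))) = ref(pair(B, S2)).
Delete trivial equation pair(bool, nat) = pair(bool, nat).
Decompose map/2: tree(C) = tree(S2),  nat = T3.
Decompose tree/1: C = S2.
Bind C := S2; no other remaining equation mentions C.
Bind T3 := nat; substituting into the one remaining equation that mentions T3 gives: ref(pair(map(nat, nat), ref(pair(nat, U)))) = ref(pair(B, S2)).
Decompose ref/1: pair(ref(B), ref(U)) = pair(U, T).
Decompose pair/2: ref(B) = U,  ref(U) = T.
Bind U := ref(B); substituting into the remaining equations gives: ref(ref(B)) = T,  ref(pair(map(nat, nat), ref(pair(nat, ref(B))))) = ref(pair(B, S2)). Substituting into the earlier bindings gives A := ref(B), S := pair(nat, ref(B)).
Bind T := ref(ref(B)); no other remaining equation mentions T.
Decompose ref/1: pair(map(nat, nat), ref(pair(nat, ref(B)))) = pair(B, S2).
Decompose pair/2: map(nat, nat) = B,  ref(pair(nat, ref(B))) = S2.
Bind B := map(nat, nat); substituting into the remaining equation gives: ref(pair(nat, ref(map(nat, nat)))) = S2. Substituting into the earlier bindings gives A := ref(map(nat, nat)), S := pair(nat, ref(map(nat, nat))), U := ref(map(nat, nat)), T := ref(ref(map(nat, nat))).
Bind S2 := ref(pair(nat, ref(map(nat, nat)))). Substituting into the earlier binding gives C := ref(pair(nat, ref(map(nat, nat)))).
No equations remain and no clash or occurs-check failure arose, so a unifier exists.

YES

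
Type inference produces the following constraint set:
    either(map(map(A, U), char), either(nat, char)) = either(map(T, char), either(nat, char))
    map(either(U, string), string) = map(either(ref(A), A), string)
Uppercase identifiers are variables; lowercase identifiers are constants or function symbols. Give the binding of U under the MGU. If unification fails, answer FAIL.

ref(string)

Decompose either/2: map(map(A, U), char) = map(T, char),  either(nat, char) = either(nat, char).
Decompose map/2: map(A, U) = T,  char = char.
Bind T := map(A, U); no other remaining equation mentions T.
Delete trivial equation char = char.
Delete trivial equation either(nat, char) = either(nat, char).
Decompose map/2: either(U, string) = either(ref(A), A),  string = string.
Decompose either/2: U = ref(A),  string = A.
Bind U := ref(A); no other remaining equation mentions U. Substituting into the earlier binding gives T := map(A, ref(A)).
Bind A := string; no other remaining equation mentions A. Substituting into the earlier bindings gives T := map(string, ref(string)), U := ref(string).
Delete trivial equation string = string.
MGU = { T ↦ map(string, ref(string)), U ↦ ref(string), A ↦ string }, so U ↦ ref(string).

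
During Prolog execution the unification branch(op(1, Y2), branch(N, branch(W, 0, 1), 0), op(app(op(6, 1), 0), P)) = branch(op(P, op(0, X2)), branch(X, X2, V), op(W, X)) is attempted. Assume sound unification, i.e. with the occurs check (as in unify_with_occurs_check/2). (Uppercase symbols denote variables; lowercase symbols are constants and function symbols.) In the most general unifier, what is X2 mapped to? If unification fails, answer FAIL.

Decompose branch/3: op(1, Y2) = op(P, op(0, X2)),  branch(N, branch(W, 0, 1), 0) = branch(X, X2, V),  op(app(op(6, 1), 0), P) = op(W, X).
Decompose op/2: 1 = P,  Y2 = op(0, X2).
Bind P := 1; substituting into the one remaining equation that mentions P gives: op(app(op(6, 1), 0), 1) = op(W, X).
Bind Y2 := op(0, X2); no other remaining equation mentions Y2.
Decompose branch/3: N = X,  branch(W, 0, 1) = X2,  0 = V.
Bind N := X; no other remaining equation mentions N.
Bind X2 := branch(W, 0, 1); no other remaining equation mentions X2. Substituting into the earlier binding gives Y2 := op(0, branch(W, 0, 1)).
Bind V := 0; no other remaining equation mentions V.
Decompose op/2: app(op(6, 1), 0) = W,  1 = X.
Bind W := app(op(6, 1), 0); no other remaining equation mentions W. Substituting into the earlier bindings gives Y2 := op(0, branch(app(op(6, 1), 0), 0, 1)), X2 := branch(app(op(6, 1), 0), 0, 1).
Bind X := 1. Substituting into the earlier binding gives N := 1.
MGU = { P ↦ 1, Y2 ↦ op(0, branch(app(op(6, 1), 0), 0, 1)), N ↦ 1, X2 ↦ branch(app(op(6, 1), 0), 0, 1), V ↦ 0, W ↦ app(op(6, 1), 0), X ↦ 1 }, so X2 ↦ branch(app(op(6, 1), 0), 0, 1).

branch(app(op(6, 1), 0), 0, 1)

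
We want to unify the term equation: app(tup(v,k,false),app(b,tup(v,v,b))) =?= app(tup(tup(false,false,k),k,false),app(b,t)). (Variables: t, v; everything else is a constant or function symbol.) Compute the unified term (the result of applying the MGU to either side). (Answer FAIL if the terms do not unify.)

Decompose app/2: tup(v,k,false) =?= tup(tup(false,false,k),k,false),  app(b,tup(v,v,b)) =?= app(b,t).
Decompose tup/3: v =?= tup(false,false,k),  k =?= k,  false =?= false.
Bind v := tup(false,false,k); substituting into the one remaining equation that mentions v gives: app(b,tup(tup(false,false,k),tup(false,false,k),b)) =?= app(b,t).
Delete trivial equation k =?= k.
Delete trivial equation false =?= false.
Decompose app/2: b =?= b,  tup(tup(false,false,k),tup(false,false,k),b) =?= t.
Delete trivial equation b =?= b.
Bind t := tup(tup(false,false,k),tup(false,false,k),b).
Applying the MGU to either side gives app(tup(tup(false,false,k),k,false),app(b,tup(tup(false,false,k),tup(false,false,k),b))).

app(tup(tup(false,false,k),k,false),app(b,tup(tup(false,false,k),tup(false,false,k),b)))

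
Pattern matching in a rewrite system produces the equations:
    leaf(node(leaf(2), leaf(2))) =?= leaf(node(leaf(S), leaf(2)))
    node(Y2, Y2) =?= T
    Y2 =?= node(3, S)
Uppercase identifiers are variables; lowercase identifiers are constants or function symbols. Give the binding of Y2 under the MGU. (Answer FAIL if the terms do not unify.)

node(3, 2)

Decompose leaf/1: node(leaf(2), leaf(2)) =?= node(leaf(S), leaf(2)).
Decompose node/2: leaf(2) =?= leaf(S),  leaf(2) =?= leaf(2).
Decompose leaf/1: 2 =?= S.
Bind S := 2; substituting into the one remaining equation that mentions S gives: Y2 =?= node(3, 2).
Delete trivial equation leaf(2) =?= leaf(2).
Bind T := node(Y2, Y2); no other remaining equation mentions T.
Bind Y2 := node(3, 2). Substituting into the earlier binding gives T := node(node(3, 2), node(3, 2)).
MGU = { S ↦ 2, T ↦ node(node(3, 2), node(3, 2)), Y2 ↦ node(3, 2) }, so Y2 ↦ node(3, 2).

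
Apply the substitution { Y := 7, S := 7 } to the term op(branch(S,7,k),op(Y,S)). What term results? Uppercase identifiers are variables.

op(branch(7,7,k),op(7,7))

Replace each occurrence of Y with 7.
Replace each occurrence of S with 7.
Result: op(branch(7,7,k),op(7,7)).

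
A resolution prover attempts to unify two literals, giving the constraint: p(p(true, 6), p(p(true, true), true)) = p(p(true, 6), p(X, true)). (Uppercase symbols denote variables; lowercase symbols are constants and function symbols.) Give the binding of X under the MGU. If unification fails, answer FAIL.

p(true, true)

Decompose p/2: p(true, 6) = p(true, 6),  p(p(true, true), true) = p(X, true).
Delete trivial equation p(true, 6) = p(true, 6).
Decompose p/2: p(true, true) = X,  true = true.
Bind X := p(true, true); no other remaining equation mentions X.
Delete trivial equation true = true.
MGU = { X := p(true, true) }, so X := p(true, true).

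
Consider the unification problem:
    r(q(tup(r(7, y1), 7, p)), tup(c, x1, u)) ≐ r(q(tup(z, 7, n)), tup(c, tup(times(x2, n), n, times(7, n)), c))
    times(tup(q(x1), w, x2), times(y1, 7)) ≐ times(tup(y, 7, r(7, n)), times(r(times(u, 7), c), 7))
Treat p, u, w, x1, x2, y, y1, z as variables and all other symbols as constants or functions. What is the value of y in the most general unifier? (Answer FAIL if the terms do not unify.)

Decompose r/2: q(tup(r(7, y1), 7, p)) ≐ q(tup(z, 7, n)),  tup(c, x1, u) ≐ tup(c, tup(times(x2, n), n, times(7, n)), c).
Decompose q/1: tup(r(7, y1), 7, p) ≐ tup(z, 7, n).
Decompose tup/3: r(7, y1) ≐ z,  7 ≐ 7,  p ≐ n.
Bind z := r(7, y1); no other remaining equation mentions z.
Delete trivial equation 7 ≐ 7.
Bind p := n; no other remaining equation mentions p.
Decompose tup/3: c ≐ c,  x1 ≐ tup(times(x2, n), n, times(7, n)),  u ≐ c.
Delete trivial equation c ≐ c.
Bind x1 := tup(times(x2, n), n, times(7, n)); substituting into the one remaining equation that mentions x1 gives: times(tup(q(tup(times(x2, n), n, times(7, n))), w, x2), times(y1, 7)) ≐ times(tup(y, 7, r(7, n)), times(r(times(u, 7), c), 7)).
Bind u := c; substituting into the remaining equation gives: times(tup(q(tup(times(x2, n), n, times(7, n))), w, x2), times(y1, 7)) ≐ times(tup(y, 7, r(7, n)), times(r(times(c, 7), c), 7)).
Decompose times/2: tup(q(tup(times(x2, n), n, times(7, n))), w, x2) ≐ tup(y, 7, r(7, n)),  times(y1, 7) ≐ times(r(times(c, 7), c), 7).
Decompose tup/3: q(tup(times(x2, n), n, times(7, n))) ≐ y,  w ≐ 7,  x2 ≐ r(7, n).
Bind y := q(tup(times(x2, n), n, times(7, n))); no other remaining equation mentions y.
Bind w := 7; no other remaining equation mentions w.
Bind x2 := r(7, n); no other remaining equation mentions x2. Substituting into the earlier bindings gives x1 := tup(times(r(7, n), n), n, times(7, n)), y := q(tup(times(r(7, n), n), n, times(7, n))).
Decompose times/2: y1 ≐ r(times(c, 7), c),  7 ≐ 7.
Bind y1 := r(times(c, 7), c); no other remaining equation mentions y1. Substituting into the earlier binding gives z := r(7, r(times(c, 7), c)).
Delete trivial equation 7 ≐ 7.
MGU = { z ↦ r(7, r(times(c, 7), c)), p ↦ n, x1 ↦ tup(times(r(7, n), n), n, times(7, n)), u ↦ c, y ↦ q(tup(times(r(7, n), n), n, times(7, n))), w ↦ 7, x2 ↦ r(7, n), y1 ↦ r(times(c, 7), c) }, so y ↦ q(tup(times(r(7, n), n), n, times(7, n))).

q(tup(times(r(7, n), n), n, times(7, n)))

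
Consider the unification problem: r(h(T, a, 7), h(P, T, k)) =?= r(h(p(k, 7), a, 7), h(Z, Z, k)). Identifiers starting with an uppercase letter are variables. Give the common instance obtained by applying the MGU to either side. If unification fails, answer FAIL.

Decompose r/2: h(T, a, 7) =?= h(p(k, 7), a, 7),  h(P, T, k) =?= h(Z, Z, k).
Decompose h/3: T =?= p(k, 7),  a =?= a,  7 =?= 7.
Bind T := p(k, 7); substituting into the one remaining equation that mentions T gives: h(P, p(k, 7), k) =?= h(Z, Z, k).
Delete trivial equation a =?= a.
Delete trivial equation 7 =?= 7.
Decompose h/3: P =?= Z,  p(k, 7) =?= Z,  k =?= k.
Bind P := Z; no other remaining equation mentions P.
Bind Z := p(k, 7); no other remaining equation mentions Z. Substituting into the earlier binding gives P := p(k, 7).
Delete trivial equation k =?= k.
Applying the MGU to either side gives r(h(p(k, 7), a, 7), h(p(k, 7), p(k, 7), k)).

r(h(p(k, 7), a, 7), h(p(k, 7), p(k, 7), k))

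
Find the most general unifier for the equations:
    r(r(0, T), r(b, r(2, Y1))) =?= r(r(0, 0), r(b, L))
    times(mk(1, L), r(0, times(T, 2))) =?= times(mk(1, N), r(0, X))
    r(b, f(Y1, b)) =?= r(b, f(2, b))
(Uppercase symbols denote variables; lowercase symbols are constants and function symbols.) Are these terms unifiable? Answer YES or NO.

Decompose r/2: r(0, T) =?= r(0, 0),  r(b, r(2, Y1)) =?= r(b, L).
Decompose r/2: 0 =?= 0,  T =?= 0.
Delete trivial equation 0 =?= 0.
Bind T := 0; substituting into the one remaining equation that mentions T gives: times(mk(1, L), r(0, times(0, 2))) =?= times(mk(1, N), r(0, X)).
Decompose r/2: b =?= b,  r(2, Y1) =?= L.
Delete trivial equation b =?= b.
Bind L := r(2, Y1); substituting into the one remaining equation that mentions L gives: times(mk(1, r(2, Y1)), r(0, times(0, 2))) =?= times(mk(1, N), r(0, X)).
Decompose times/2: mk(1, r(2, Y1)) =?= mk(1, N),  r(0, times(0, 2)) =?= r(0, X).
Decompose mk/2: 1 =?= 1,  r(2, Y1) =?= N.
Delete trivial equation 1 =?= 1.
Bind N := r(2, Y1); no other remaining equation mentions N.
Decompose r/2: 0 =?= 0,  times(0, 2) =?= X.
Delete trivial equation 0 =?= 0.
Bind X := times(0, 2); no other remaining equation mentions X.
Decompose r/2: b =?= b,  f(Y1, b) =?= f(2, b).
Delete trivial equation b =?= b.
Decompose f/2: Y1 =?= 2,  b =?= b.
Bind Y1 := 2; no other remaining equation mentions Y1. Substituting into the earlier bindings gives L := r(2, 2), N := r(2, 2).
Delete trivial equation b =?= b.
No equations remain and no clash or occurs-check failure arose, so a unifier exists.

YES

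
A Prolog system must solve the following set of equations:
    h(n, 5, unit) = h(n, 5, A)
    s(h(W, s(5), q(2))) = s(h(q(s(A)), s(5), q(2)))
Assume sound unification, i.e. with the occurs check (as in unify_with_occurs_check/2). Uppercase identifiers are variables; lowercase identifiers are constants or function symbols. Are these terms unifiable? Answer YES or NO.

Decompose h/3: n = n,  5 = 5,  unit = A.
Delete trivial equation n = n.
Delete trivial equation 5 = 5.
Bind A := unit; substituting into the remaining equation gives: s(h(W, s(5), q(2))) = s(h(q(s(unit)), s(5), q(2))).
Decompose s/1: h(W, s(5), q(2)) = h(q(s(unit)), s(5), q(2)).
Decompose h/3: W = q(s(unit)),  s(5) = s(5),  q(2) = q(2).
Bind W := q(s(unit)); no other remaining equation mentions W.
Delete trivial equation s(5) = s(5).
Delete trivial equation q(2) = q(2).
No equations remain and no clash or occurs-check failure arose, so a unifier exists.

YES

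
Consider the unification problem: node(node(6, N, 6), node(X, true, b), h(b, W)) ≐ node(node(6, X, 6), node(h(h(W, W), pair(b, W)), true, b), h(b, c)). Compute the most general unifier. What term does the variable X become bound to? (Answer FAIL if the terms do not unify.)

h(h(c, c), pair(b, c))

Decompose node/3: node(6, N, 6) ≐ node(6, X, 6),  node(X, true, b) ≐ node(h(h(W, W), pair(b, W)), true, b),  h(b, W) ≐ h(b, c).
Decompose node/3: 6 ≐ 6,  N ≐ X,  6 ≐ 6.
Delete trivial equation 6 ≐ 6.
Bind N := X; no other remaining equation mentions N.
Delete trivial equation 6 ≐ 6.
Decompose node/3: X ≐ h(h(W, W), pair(b, W)),  true ≐ true,  b ≐ b.
Bind X := h(h(W, W), pair(b, W)); no other remaining equation mentions X. Substituting into the earlier binding gives N := h(h(W, W), pair(b, W)).
Delete trivial equation true ≐ true.
Delete trivial equation b ≐ b.
Decompose h/2: b ≐ b,  W ≐ c.
Delete trivial equation b ≐ b.
Bind W := c. Substituting into the earlier bindings gives N := h(h(c, c), pair(b, c)), X := h(h(c, c), pair(b, c)).
MGU = { N -> h(h(c, c), pair(b, c)), X -> h(h(c, c), pair(b, c)), W -> c }, so X -> h(h(c, c), pair(b, c)).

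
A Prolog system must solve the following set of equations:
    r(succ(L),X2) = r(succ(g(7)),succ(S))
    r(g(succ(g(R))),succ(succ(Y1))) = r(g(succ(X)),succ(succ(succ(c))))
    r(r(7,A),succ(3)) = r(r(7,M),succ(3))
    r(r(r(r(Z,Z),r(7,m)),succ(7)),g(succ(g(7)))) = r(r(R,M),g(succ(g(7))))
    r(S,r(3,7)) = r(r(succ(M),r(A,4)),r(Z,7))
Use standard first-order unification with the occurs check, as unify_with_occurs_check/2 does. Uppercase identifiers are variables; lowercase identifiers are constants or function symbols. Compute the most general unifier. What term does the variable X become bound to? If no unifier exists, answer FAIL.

g(r(r(3,3),r(7,m)))

Decompose r/2: succ(L) = succ(g(7)),  X2 = succ(S).
Decompose succ/1: L = g(7).
Bind L := g(7); no other remaining equation mentions L.
Bind X2 := succ(S); no other remaining equation mentions X2.
Decompose r/2: g(succ(g(R))) = g(succ(X)),  succ(succ(Y1)) = succ(succ(succ(c))).
Decompose g/1: succ(g(R)) = succ(X).
Decompose succ/1: g(R) = X.
Bind X := g(R); no other remaining equation mentions X.
Decompose succ/1: succ(Y1) = succ(succ(c)).
Decompose succ/1: Y1 = succ(c).
Bind Y1 := succ(c); no other remaining equation mentions Y1.
Decompose r/2: r(7,A) = r(7,M),  succ(3) = succ(3).
Decompose r/2: 7 = 7,  A = M.
Delete trivial equation 7 = 7.
Bind A := M; substituting into the one remaining equation that mentions A gives: r(S,r(3,7)) = r(r(succ(M),r(M,4)),r(Z,7)).
Delete trivial equation succ(3) = succ(3).
Decompose r/2: r(r(r(Z,Z),r(7,m)),succ(7)) = r(R,M),  g(succ(g(7))) = g(succ(g(7))).
Decompose r/2: r(r(Z,Z),r(7,m)) = R,  succ(7) = M.
Bind R := r(r(Z,Z),r(7,m)); no other remaining equation mentions R. Substituting into the earlier binding gives X := g(r(r(Z,Z),r(7,m))).
Bind M := succ(7); substituting into the one remaining equation that mentions M gives: r(S,r(3,7)) = r(r(succ(succ(7)),r(succ(7),4)),r(Z,7)). Substituting into the earlier binding gives A := succ(7).
Delete trivial equation g(succ(g(7))) = g(succ(g(7))).
Decompose r/2: S = r(succ(succ(7)),r(succ(7),4)),  r(3,7) = r(Z,7).
Bind S := r(succ(succ(7)),r(succ(7),4)); no other remaining equation mentions S. Substituting into the earlier binding gives X2 := succ(r(succ(succ(7)),r(succ(7),4))).
Decompose r/2: 3 = Z,  7 = 7.
Bind Z := 3; no other remaining equation mentions Z. Substituting into the earlier bindings gives X := g(r(r(3,3),r(7,m))), R := r(r(3,3),r(7,m)).
Delete trivial equation 7 = 7.
MGU = { L -> g(7), X2 -> succ(r(succ(succ(7)),r(succ(7),4))), X -> g(r(r(3,3),r(7,m))), Y1 -> succ(c), A -> succ(7), R -> r(r(3,3),r(7,m)), M -> succ(7), S -> r(succ(succ(7)),r(succ(7),4)), Z -> 3 }, so X -> g(r(r(3,3),r(7,m))).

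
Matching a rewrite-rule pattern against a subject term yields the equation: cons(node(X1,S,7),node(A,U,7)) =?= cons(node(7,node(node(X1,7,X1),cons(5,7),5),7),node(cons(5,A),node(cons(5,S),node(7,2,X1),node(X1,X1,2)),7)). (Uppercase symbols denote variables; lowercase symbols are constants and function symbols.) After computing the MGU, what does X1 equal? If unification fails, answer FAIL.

Decompose cons/2: node(X1,S,7) =?= node(7,node(node(X1,7,X1),cons(5,7),5),7),  node(A,U,7) =?= node(cons(5,A),node(cons(5,S),node(7,2,X1),node(X1,X1,2)),7).
Decompose node/3: X1 =?= 7,  S =?= node(node(X1,7,X1),cons(5,7),5),  7 =?= 7.
Bind X1 := 7; substituting into the 2 remaining equations that mention X1 gives: S =?= node(node(7,7,7),cons(5,7),5),  node(A,U,7) =?= node(cons(5,A),node(cons(5,S),node(7,2,7),node(7,7,2)),7).
Bind S := node(node(7,7,7),cons(5,7),5); substituting into the one remaining equation that mentions S gives: node(A,U,7) =?= node(cons(5,A),node(cons(5,node(node(7,7,7),cons(5,7),5)),node(7,2,7),node(7,7,2)),7).
Delete trivial equation 7 =?= 7.
Decompose node/3: A =?= cons(5,A),  U =?= node(cons(5,node(node(7,7,7),cons(5,7),5)),node(7,2,7),node(7,7,2)),  7 =?= 7.
Occurs check fails: A occurs in cons(5,A); the equation A =?= cons(5,A) has no finite solution.

FAIL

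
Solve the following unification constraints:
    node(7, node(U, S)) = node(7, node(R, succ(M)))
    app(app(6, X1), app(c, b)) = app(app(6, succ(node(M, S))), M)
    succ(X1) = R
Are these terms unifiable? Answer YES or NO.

YES

Decompose node/2: 7 = 7,  node(U, S) = node(R, succ(M)).
Delete trivial equation 7 = 7.
Decompose node/2: U = R,  S = succ(M).
Bind U := R; no other remaining equation mentions U.
Bind S := succ(M); substituting into the one remaining equation that mentions S gives: app(app(6, X1), app(c, b)) = app(app(6, succ(node(M, succ(M)))), M).
Decompose app/2: app(6, X1) = app(6, succ(node(M, succ(M)))),  app(c, b) = M.
Decompose app/2: 6 = 6,  X1 = succ(node(M, succ(M))).
Delete trivial equation 6 = 6.
Bind X1 := succ(node(M, succ(M))); substituting into the one remaining equation that mentions X1 gives: succ(succ(node(M, succ(M)))) = R.
Bind M := app(c, b); substituting into the remaining equation gives: succ(succ(node(app(c, b), succ(app(c, b))))) = R. Substituting into the earlier bindings gives S := succ(app(c, b)), X1 := succ(node(app(c, b), succ(app(c, b)))).
Bind R := succ(succ(node(app(c, b), succ(app(c, b))))). Substituting into the earlier binding gives U := succ(succ(node(app(c, b), succ(app(c, b))))).
No equations remain and no clash or occurs-check failure arose, so a unifier exists.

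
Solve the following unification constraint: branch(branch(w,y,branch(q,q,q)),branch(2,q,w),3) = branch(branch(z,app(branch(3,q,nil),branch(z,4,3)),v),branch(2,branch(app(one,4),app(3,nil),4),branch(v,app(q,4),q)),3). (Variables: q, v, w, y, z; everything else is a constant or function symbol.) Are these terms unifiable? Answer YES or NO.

YES

Decompose branch/3: branch(w,y,branch(q,q,q)) = branch(z,app(branch(3,q,nil),branch(z,4,3)),v),  branch(2,q,w) = branch(2,branch(app(one,4),app(3,nil),4),branch(v,app(q,4),q)),  3 = 3.
Decompose branch/3: w = z,  y = app(branch(3,q,nil),branch(z,4,3)),  branch(q,q,q) = v.
Bind w := z; substituting into the one remaining equation that mentions w gives: branch(2,q,z) = branch(2,branch(app(one,4),app(3,nil),4),branch(v,app(q,4),q)).
Bind y := app(branch(3,q,nil),branch(z,4,3)); no other remaining equation mentions y.
Bind v := branch(q,q,q); substituting into the one remaining equation that mentions v gives: branch(2,q,z) = branch(2,branch(app(one,4),app(3,nil),4),branch(branch(q,q,q),app(q,4),q)).
Decompose branch/3: 2 = 2,  q = branch(app(one,4),app(3,nil),4),  z = branch(branch(q,q,q),app(q,4),q).
Delete trivial equation 2 = 2.
Bind q := branch(app(one,4),app(3,nil),4); substituting into the one remaining equation that mentions q gives: z = branch(branch(branch(app(one,4),app(3,nil),4),branch(app(one,4),app(3,nil),4),branch(app(one,4),app(3,nil),4)),app(branch(app(one,4),app(3,nil),4),4),branch(app(one,4),app(3,nil),4)). Substituting into the earlier bindings gives y := app(branch(3,branch(app(one,4),app(3,nil),4),nil),branch(z,4,3)), v := branch(branch(app(one,4),app(3,nil),4),branch(app(one,4),app(3,nil),4),branch(app(one,4),app(3,nil),4)).
Bind z := branch(branch(branch(app(one,4),app(3,nil),4),branch(app(one,4),app(3,nil),4),branch(app(one,4),app(3,nil),4)),app(branch(app(one,4),app(3,nil),4),4),branch(app(one,4),app(3,nil),4)); no other remaining equation mentions z. Substituting into the earlier bindings gives w := branch(branch(branch(app(one,4),app(3,nil),4),branch(app(one,4),app(3,nil),4),branch(app(one,4),app(3,nil),4)),app(branch(app(one,4),app(3,nil),4),4),branch(app(one,4),app(3,nil),4)), y := app(branch(3,branch(app(one,4),app(3,nil),4),nil),branch(branch(branch(branch(app(one,4),app(3,nil),4),branch(app(one,4),app(3,nil),4),branch(app(one,4),app(3,nil),4)),app(branch(app(one,4),app(3,nil),4),4),branch(app(one,4),app(3,nil),4)),4,3)).
Delete trivial equation 3 = 3.
No equations remain and no clash or occurs-check failure arose, so a unifier exists.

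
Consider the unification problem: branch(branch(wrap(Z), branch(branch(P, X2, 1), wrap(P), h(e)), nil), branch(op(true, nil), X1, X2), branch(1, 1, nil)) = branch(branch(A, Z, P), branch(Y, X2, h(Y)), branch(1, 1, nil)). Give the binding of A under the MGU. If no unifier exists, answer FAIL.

wrap(branch(branch(nil, h(op(true, nil)), 1), wrap(nil), h(e)))

Decompose branch/3: branch(wrap(Z), branch(branch(P, X2, 1), wrap(P), h(e)), nil) = branch(A, Z, P),  branch(op(true, nil), X1, X2) = branch(Y, X2, h(Y)),  branch(1, 1, nil) = branch(1, 1, nil).
Decompose branch/3: wrap(Z) = A,  branch(branch(P, X2, 1), wrap(P), h(e)) = Z,  nil = P.
Bind A := wrap(Z); no other remaining equation mentions A.
Bind Z := branch(branch(P, X2, 1), wrap(P), h(e)); no other remaining equation mentions Z. Substituting into the earlier binding gives A := wrap(branch(branch(P, X2, 1), wrap(P), h(e))).
Bind P := nil; no other remaining equation mentions P. Substituting into the earlier bindings gives A := wrap(branch(branch(nil, X2, 1), wrap(nil), h(e))), Z := branch(branch(nil, X2, 1), wrap(nil), h(e)).
Decompose branch/3: op(true, nil) = Y,  X1 = X2,  X2 = h(Y).
Bind Y := op(true, nil); substituting into the one remaining equation that mentions Y gives: X2 = h(op(true, nil)).
Bind X1 := X2; no other remaining equation mentions X1.
Bind X2 := h(op(true, nil)); no other remaining equation mentions X2. Substituting into the earlier bindings gives A := wrap(branch(branch(nil, h(op(true, nil)), 1), wrap(nil), h(e))), Z := branch(branch(nil, h(op(true, nil)), 1), wrap(nil), h(e)), X1 := h(op(true, nil)).
Delete trivial equation branch(1, 1, nil) = branch(1, 1, nil).
MGU = { A := wrap(branch(branch(nil, h(op(true, nil)), 1), wrap(nil), h(e))), Z := branch(branch(nil, h(op(true, nil)), 1), wrap(nil), h(e)), P := nil, Y := op(true, nil), X1 := h(op(true, nil)), X2 := h(op(true, nil)) }, so A := wrap(branch(branch(nil, h(op(true, nil)), 1), wrap(nil), h(e))).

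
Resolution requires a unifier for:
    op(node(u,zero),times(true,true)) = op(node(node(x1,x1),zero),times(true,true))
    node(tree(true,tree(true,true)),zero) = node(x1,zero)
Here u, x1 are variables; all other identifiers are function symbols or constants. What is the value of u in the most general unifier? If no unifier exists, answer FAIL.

Decompose op/2: node(u,zero) = node(node(x1,x1),zero),  times(true,true) = times(true,true).
Decompose node/2: u = node(x1,x1),  zero = zero.
Bind u := node(x1,x1); no other remaining equation mentions u.
Delete trivial equation zero = zero.
Delete trivial equation times(true,true) = times(true,true).
Decompose node/2: tree(true,tree(true,true)) = x1,  zero = zero.
Bind x1 := tree(true,tree(true,true)); no other remaining equation mentions x1. Substituting into the earlier binding gives u := node(tree(true,tree(true,true)),tree(true,tree(true,true))).
Delete trivial equation zero = zero.
MGU = { u -> node(tree(true,tree(true,true)),tree(true,tree(true,true))), x1 -> tree(true,tree(true,true)) }, so u -> node(tree(true,tree(true,true)),tree(true,tree(true,true))).

node(tree(true,tree(true,true)),tree(true,tree(true,true)))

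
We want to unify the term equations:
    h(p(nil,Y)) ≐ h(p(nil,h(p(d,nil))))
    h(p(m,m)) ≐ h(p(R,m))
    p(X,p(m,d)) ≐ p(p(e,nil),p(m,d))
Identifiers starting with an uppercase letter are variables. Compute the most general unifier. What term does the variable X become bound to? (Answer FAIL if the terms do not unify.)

Decompose h/1: p(nil,Y) ≐ p(nil,h(p(d,nil))).
Decompose p/2: nil ≐ nil,  Y ≐ h(p(d,nil)).
Delete trivial equation nil ≐ nil.
Bind Y := h(p(d,nil)); no other remaining equation mentions Y.
Decompose h/1: p(m,m) ≐ p(R,m).
Decompose p/2: m ≐ R,  m ≐ m.
Bind R := m; no other remaining equation mentions R.
Delete trivial equation m ≐ m.
Decompose p/2: X ≐ p(e,nil),  p(m,d) ≐ p(m,d).
Bind X := p(e,nil); no other remaining equation mentions X.
Delete trivial equation p(m,d) ≐ p(m,d).
MGU = { Y := h(p(d,nil)), R := m, X := p(e,nil) }, so X := p(e,nil).

p(e,nil)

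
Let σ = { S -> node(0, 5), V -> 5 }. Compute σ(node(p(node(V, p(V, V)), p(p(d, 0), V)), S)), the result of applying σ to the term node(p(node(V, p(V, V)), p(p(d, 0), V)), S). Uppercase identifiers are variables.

node(p(node(5, p(5, 5)), p(p(d, 0), 5)), node(0, 5))

Replace each occurrence of S with node(0, 5).
Replace each occurrence of V with 5.
Result: node(p(node(5, p(5, 5)), p(p(d, 0), 5)), node(0, 5)).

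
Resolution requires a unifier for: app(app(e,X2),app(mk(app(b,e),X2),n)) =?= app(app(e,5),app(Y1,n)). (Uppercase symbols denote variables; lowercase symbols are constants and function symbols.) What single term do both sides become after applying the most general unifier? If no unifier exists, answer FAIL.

app(app(e,5),app(mk(app(b,e),5),n))

Decompose app/2: app(e,X2) =?= app(e,5),  app(mk(app(b,e),X2),n) =?= app(Y1,n).
Decompose app/2: e =?= e,  X2 =?= 5.
Delete trivial equation e =?= e.
Bind X2 := 5; substituting into the remaining equation gives: app(mk(app(b,e),5),n) =?= app(Y1,n).
Decompose app/2: mk(app(b,e),5) =?= Y1,  n =?= n.
Bind Y1 := mk(app(b,e),5); no other remaining equation mentions Y1.
Delete trivial equation n =?= n.
Applying the MGU to either side gives app(app(e,5),app(mk(app(b,e),5),n)).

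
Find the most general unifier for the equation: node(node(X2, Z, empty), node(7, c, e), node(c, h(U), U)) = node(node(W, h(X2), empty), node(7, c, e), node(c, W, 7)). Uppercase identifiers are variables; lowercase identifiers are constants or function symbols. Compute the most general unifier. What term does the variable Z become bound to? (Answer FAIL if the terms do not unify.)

Decompose node/3: node(X2, Z, empty) = node(W, h(X2), empty),  node(7, c, e) = node(7, c, e),  node(c, h(U), U) = node(c, W, 7).
Decompose node/3: X2 = W,  Z = h(X2),  empty = empty.
Bind X2 := W; substituting into the one remaining equation that mentions X2 gives: Z = h(W).
Bind Z := h(W); no other remaining equation mentions Z.
Delete trivial equation empty = empty.
Delete trivial equation node(7, c, e) = node(7, c, e).
Decompose node/3: c = c,  h(U) = W,  U = 7.
Delete trivial equation c = c.
Bind W := h(U); no other remaining equation mentions W. Substituting into the earlier bindings gives X2 := h(U), Z := h(h(U)).
Bind U := 7. Substituting into the earlier bindings gives X2 := h(7), Z := h(h(7)), W := h(7).
MGU = { X2 -> h(7), Z -> h(h(7)), W -> h(7), U -> 7 }, so Z -> h(h(7)).

h(h(7))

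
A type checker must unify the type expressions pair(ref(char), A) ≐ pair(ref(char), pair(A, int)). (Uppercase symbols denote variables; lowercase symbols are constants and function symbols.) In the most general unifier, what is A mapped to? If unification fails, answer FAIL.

Decompose pair/2: ref(char) ≐ ref(char),  A ≐ pair(A, int).
Delete trivial equation ref(char) ≐ ref(char).
Occurs check fails: A occurs in pair(A, int); the equation A ≐ pair(A, int) has no finite solution.

FAIL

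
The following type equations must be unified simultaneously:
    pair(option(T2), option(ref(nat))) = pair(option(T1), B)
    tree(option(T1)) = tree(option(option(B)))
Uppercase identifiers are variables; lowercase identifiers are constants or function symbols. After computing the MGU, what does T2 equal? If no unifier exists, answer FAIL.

Decompose pair/2: option(T2) = option(T1),  option(ref(nat)) = B.
Decompose option/1: T2 = T1.
Bind T2 := T1; no other remaining equation mentions T2.
Bind B := option(ref(nat)); substituting into the remaining equation gives: tree(option(T1)) = tree(option(option(option(ref(nat))))).
Decompose tree/1: option(T1) = option(option(option(ref(nat)))).
Decompose option/1: T1 = option(option(ref(nat))).
Bind T1 := option(option(ref(nat))). Substituting into the earlier binding gives T2 := option(option(ref(nat))).
MGU = { T2 ↦ option(option(ref(nat))), B ↦ option(ref(nat)), T1 ↦ option(option(ref(nat))) }, so T2 ↦ option(option(ref(nat))).

option(option(ref(nat)))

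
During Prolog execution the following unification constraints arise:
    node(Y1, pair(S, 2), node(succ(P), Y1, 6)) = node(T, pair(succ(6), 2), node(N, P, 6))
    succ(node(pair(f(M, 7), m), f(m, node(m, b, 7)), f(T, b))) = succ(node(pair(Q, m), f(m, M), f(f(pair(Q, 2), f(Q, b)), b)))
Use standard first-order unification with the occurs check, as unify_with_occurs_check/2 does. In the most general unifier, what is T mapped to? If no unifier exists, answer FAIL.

f(pair(f(node(m, b, 7), 7), 2), f(f(node(m, b, 7), 7), b))

Decompose node/3: Y1 = T,  pair(S, 2) = pair(succ(6), 2),  node(succ(P), Y1, 6) = node(N, P, 6).
Bind Y1 := T; substituting into the one remaining equation that mentions Y1 gives: node(succ(P), T, 6) = node(N, P, 6).
Decompose pair/2: S = succ(6),  2 = 2.
Bind S := succ(6); no other remaining equation mentions S.
Delete trivial equation 2 = 2.
Decompose node/3: succ(P) = N,  T = P,  6 = 6.
Bind N := succ(P); no other remaining equation mentions N.
Bind T := P; substituting into the one remaining equation that mentions T gives: succ(node(pair(f(M, 7), m), f(m, node(m, b, 7)), f(P, b))) = succ(node(pair(Q, m), f(m, M), f(f(pair(Q, 2), f(Q, b)), b))). Substituting into the earlier binding gives Y1 := P.
Delete trivial equation 6 = 6.
Decompose succ/1: node(pair(f(M, 7), m), f(m, node(m, b, 7)), f(P, b)) = node(pair(Q, m), f(m, M), f(f(pair(Q, 2), f(Q, b)), b)).
Decompose node/3: pair(f(M, 7), m) = pair(Q, m),  f(m, node(m, b, 7)) = f(m, M),  f(P, b) = f(f(pair(Q, 2), f(Q, b)), b).
Decompose pair/2: f(M, 7) = Q,  m = m.
Bind Q := f(M, 7); substituting into the one remaining equation that mentions Q gives: f(P, b) = f(f(pair(f(M, 7), 2), f(f(M, 7), b)), b).
Delete trivial equation m = m.
Decompose f/2: m = m,  node(m, b, 7) = M.
Delete trivial equation m = m.
Bind M := node(m, b, 7); substituting into the remaining equation gives: f(P, b) = f(f(pair(f(node(m, b, 7), 7), 2), f(f(node(m, b, 7), 7), b)), b). Substituting into the earlier binding gives Q := f(node(m, b, 7), 7).
Decompose f/2: P = f(pair(f(node(m, b, 7), 7), 2), f(f(node(m, b, 7), 7), b)),  b = b.
Bind P := f(pair(f(node(m, b, 7), 7), 2), f(f(node(m, b, 7), 7), b)); no other remaining equation mentions P. Substituting into the earlier bindings gives Y1 := f(pair(f(node(m, b, 7), 7), 2), f(f(node(m, b, 7), 7), b)), N := succ(f(pair(f(node(m, b, 7), 7), 2), f(f(node(m, b, 7), 7), b))), T := f(pair(f(node(m, b, 7), 7), 2), f(f(node(m, b, 7), 7), b)).
Delete trivial equation b = b.
MGU = { Y1 ↦ f(pair(f(node(m, b, 7), 7), 2), f(f(node(m, b, 7), 7), b)), S ↦ succ(6), N ↦ succ(f(pair(f(node(m, b, 7), 7), 2), f(f(node(m, b, 7), 7), b))), T ↦ f(pair(f(node(m, b, 7), 7), 2), f(f(node(m, b, 7), 7), b)), Q ↦ f(node(m, b, 7), 7), M ↦ node(m, b, 7), P ↦ f(pair(f(node(m, b, 7), 7), 2), f(f(node(m, b, 7), 7), b)) }, so T ↦ f(pair(f(node(m, b, 7), 7), 2), f(f(node(m, b, 7), 7), b)).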